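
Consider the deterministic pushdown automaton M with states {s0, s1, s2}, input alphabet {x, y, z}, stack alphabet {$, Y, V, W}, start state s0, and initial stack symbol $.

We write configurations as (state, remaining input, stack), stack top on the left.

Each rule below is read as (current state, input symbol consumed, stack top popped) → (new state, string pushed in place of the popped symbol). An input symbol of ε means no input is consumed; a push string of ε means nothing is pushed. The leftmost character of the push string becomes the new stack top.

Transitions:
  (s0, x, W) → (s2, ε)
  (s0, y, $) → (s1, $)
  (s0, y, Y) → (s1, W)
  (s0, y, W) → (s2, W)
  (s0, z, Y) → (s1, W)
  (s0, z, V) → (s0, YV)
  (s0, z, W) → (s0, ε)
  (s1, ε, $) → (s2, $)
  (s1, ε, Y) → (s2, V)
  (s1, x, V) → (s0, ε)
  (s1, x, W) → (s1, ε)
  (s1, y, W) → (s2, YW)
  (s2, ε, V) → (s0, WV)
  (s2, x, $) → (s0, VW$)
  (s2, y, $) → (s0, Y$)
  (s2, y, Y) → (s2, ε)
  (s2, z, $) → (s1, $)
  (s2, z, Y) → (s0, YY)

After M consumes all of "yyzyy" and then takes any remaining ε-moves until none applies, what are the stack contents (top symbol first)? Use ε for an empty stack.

(s0, yyzyy, $)
  read y, top $: go to s1, push $ → (s1, yzyy, $)
  ε-move, top $: go to s2, push $ → (s2, yzyy, $)
  read y, top $: go to s0, push Y$ → (s0, zyy, Y$)
  read z, top Y: go to s1, push W → (s1, yy, W$)
  read y, top W: go to s2, push YW → (s2, y, YW$)
  read y, top Y: go to s2, push ε → (s2, ε, W$)
All input consumed in state s2 with stack W$.

W$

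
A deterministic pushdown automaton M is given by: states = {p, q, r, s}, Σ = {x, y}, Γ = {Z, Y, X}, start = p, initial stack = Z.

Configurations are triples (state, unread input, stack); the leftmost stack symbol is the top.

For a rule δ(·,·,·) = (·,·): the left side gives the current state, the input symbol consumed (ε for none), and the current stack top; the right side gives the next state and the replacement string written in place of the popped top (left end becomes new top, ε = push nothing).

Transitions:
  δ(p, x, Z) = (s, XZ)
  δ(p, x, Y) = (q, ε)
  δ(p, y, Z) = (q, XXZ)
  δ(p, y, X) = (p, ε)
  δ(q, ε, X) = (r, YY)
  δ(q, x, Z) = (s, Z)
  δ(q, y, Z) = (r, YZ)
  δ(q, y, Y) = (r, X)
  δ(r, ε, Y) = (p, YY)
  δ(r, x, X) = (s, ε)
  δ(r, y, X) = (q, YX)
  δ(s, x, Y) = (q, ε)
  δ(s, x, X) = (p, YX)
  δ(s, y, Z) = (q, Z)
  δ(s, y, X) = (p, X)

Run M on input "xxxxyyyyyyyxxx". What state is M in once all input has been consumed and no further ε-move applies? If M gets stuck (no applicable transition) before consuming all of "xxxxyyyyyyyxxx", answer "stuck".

(p, xxxxyyyyyyyxxx, Z)
  read x, top Z: go to s, push XZ → (s, xxxyyyyyyyxxx, XZ)
  read x, top X: go to p, push YX → (p, xxyyyyyyyxxx, YXZ)
  read x, top Y: go to q, push ε → (q, xyyyyyyyxxx, XZ)
  ε-move, top X: go to r, push YY → (r, xyyyyyyyxxx, YYZ)
  ε-move, top Y: go to p, push YY → (p, xyyyyyyyxxx, YYYZ)
  read x, top Y: go to q, push ε → (q, yyyyyyyxxx, YYZ)
  read y, top Y: go to r, push X → (r, yyyyyyxxx, XYZ)
  read y, top X: go to q, push YX → (q, yyyyyxxx, YXYZ)
  read y, top Y: go to r, push X → (r, yyyyxxx, XXYZ)
  read y, top X: go to q, push YX → (q, yyyxxx, YXXYZ)
  read y, top Y: go to r, push X → (r, yyxxx, XXXYZ)
  read y, top X: go to q, push YX → (q, yxxx, YXXXYZ)
  read y, top Y: go to r, push X → (r, xxx, XXXXYZ)
  read x, top X: go to s, push ε → (s, xx, XXXYZ)
  read x, top X: go to p, push YX → (p, x, YXXXYZ)
  read x, top Y: go to q, push ε → (q, ε, XXXYZ)
  ε-move, top X: go to r, push YY → (r, ε, YYXXYZ)
  ε-move, top Y: go to p, push YY → (p, ε, YYYXXYZ)
All input consumed; M is in state p.

p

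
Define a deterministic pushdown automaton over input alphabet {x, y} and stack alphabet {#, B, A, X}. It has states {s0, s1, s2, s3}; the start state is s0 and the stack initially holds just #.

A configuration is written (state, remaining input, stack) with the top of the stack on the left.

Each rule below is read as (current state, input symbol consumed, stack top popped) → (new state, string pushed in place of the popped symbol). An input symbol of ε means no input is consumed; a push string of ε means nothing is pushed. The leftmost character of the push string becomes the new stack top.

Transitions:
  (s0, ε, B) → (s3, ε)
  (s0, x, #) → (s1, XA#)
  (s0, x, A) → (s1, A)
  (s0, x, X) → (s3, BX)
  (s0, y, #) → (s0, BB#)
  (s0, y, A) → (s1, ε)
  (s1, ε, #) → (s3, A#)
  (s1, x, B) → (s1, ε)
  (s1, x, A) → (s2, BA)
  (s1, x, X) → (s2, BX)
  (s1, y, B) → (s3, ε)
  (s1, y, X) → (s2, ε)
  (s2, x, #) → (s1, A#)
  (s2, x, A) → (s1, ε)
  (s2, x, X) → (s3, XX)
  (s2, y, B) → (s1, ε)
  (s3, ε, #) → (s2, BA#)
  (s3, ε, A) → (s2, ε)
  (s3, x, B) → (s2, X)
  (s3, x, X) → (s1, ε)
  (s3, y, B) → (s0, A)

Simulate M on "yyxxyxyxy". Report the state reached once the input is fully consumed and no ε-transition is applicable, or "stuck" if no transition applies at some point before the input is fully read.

(s0, yyxxyxyxy, #)
  read y, top #: go to s0, push BB# → (s0, yxxyxyxy, BB#)
  ε-move, top B: go to s3, push ε → (s3, yxxyxyxy, B#)
  read y, top B: go to s0, push A → (s0, xxyxyxy, A#)
  read x, top A: go to s1, push A → (s1, xyxyxy, A#)
  read x, top A: go to s2, push BA → (s2, yxyxy, BA#)
  read y, top B: go to s1, push ε → (s1, xyxy, A#)
  read x, top A: go to s2, push BA → (s2, yxy, BA#)
  read y, top B: go to s1, push ε → (s1, xy, A#)
  read x, top A: go to s2, push BA → (s2, y, BA#)
  read y, top B: go to s1, push ε → (s1, ε, A#)
All input consumed; M is in state s1.

s1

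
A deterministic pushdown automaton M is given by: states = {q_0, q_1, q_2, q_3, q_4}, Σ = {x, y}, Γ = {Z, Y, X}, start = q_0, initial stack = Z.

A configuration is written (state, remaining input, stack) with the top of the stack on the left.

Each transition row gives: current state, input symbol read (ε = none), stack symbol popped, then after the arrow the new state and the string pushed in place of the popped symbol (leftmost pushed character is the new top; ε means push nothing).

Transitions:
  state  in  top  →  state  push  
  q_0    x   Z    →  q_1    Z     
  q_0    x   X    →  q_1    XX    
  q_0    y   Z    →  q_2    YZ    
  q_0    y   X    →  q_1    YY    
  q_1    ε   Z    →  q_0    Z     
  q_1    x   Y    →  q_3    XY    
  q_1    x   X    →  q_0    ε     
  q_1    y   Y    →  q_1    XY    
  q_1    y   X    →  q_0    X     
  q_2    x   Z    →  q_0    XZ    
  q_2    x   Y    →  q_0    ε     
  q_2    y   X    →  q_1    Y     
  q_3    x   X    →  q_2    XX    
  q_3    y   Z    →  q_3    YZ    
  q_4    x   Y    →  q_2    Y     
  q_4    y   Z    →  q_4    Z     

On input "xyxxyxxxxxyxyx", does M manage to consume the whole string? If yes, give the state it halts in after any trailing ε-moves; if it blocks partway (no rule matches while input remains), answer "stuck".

(q_0, xyxxyxxxxxyxyx, Z)
  read x, top Z: go to q_1, push Z → (q_1, yxxyxxxxxyxyx, Z)
  ε-move, top Z: go to q_0, push Z → (q_0, yxxyxxxxxyxyx, Z)
  read y, top Z: go to q_2, push YZ → (q_2, xxyxxxxxyxyx, YZ)
  read x, top Y: go to q_0, push ε → (q_0, xyxxxxxyxyx, Z)
  read x, top Z: go to q_1, push Z → (q_1, yxxxxxyxyx, Z)
  ε-move, top Z: go to q_0, push Z → (q_0, yxxxxxyxyx, Z)
  read y, top Z: go to q_2, push YZ → (q_2, xxxxxyxyx, YZ)
  read x, top Y: go to q_0, push ε → (q_0, xxxxyxyx, Z)
  read x, top Z: go to q_1, push Z → (q_1, xxxyxyx, Z)
  ε-move, top Z: go to q_0, push Z → (q_0, xxxyxyx, Z)
  read x, top Z: go to q_1, push Z → (q_1, xxyxyx, Z)
  ε-move, top Z: go to q_0, push Z → (q_0, xxyxyx, Z)
  read x, top Z: go to q_1, push Z → (q_1, xyxyx, Z)
  ε-move, top Z: go to q_0, push Z → (q_0, xyxyx, Z)
  read x, top Z: go to q_1, push Z → (q_1, yxyx, Z)
  ε-move, top Z: go to q_0, push Z → (q_0, yxyx, Z)
  read y, top Z: go to q_2, push YZ → (q_2, xyx, YZ)
  read x, top Y: go to q_0, push ε → (q_0, yx, Z)
  read y, top Z: go to q_2, push YZ → (q_2, x, YZ)
  read x, top Y: go to q_0, push ε → (q_0, ε, Z)
All input consumed; M is in state q_0.

q_0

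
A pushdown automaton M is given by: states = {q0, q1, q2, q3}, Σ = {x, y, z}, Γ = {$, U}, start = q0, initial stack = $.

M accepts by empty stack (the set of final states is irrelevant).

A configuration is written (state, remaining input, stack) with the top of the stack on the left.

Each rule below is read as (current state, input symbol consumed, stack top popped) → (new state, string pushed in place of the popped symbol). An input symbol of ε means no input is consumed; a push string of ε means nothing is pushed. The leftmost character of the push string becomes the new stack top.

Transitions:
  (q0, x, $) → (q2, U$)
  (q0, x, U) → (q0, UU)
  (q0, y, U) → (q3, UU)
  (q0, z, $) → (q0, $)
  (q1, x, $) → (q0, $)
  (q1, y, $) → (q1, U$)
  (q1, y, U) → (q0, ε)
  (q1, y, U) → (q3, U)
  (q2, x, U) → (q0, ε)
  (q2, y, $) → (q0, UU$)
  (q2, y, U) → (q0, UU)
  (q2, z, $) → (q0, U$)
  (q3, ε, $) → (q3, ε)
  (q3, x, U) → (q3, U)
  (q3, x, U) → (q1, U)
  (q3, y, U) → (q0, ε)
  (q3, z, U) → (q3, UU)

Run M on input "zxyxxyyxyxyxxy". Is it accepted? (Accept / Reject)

No computation consumes all input and empties the stack.

Reject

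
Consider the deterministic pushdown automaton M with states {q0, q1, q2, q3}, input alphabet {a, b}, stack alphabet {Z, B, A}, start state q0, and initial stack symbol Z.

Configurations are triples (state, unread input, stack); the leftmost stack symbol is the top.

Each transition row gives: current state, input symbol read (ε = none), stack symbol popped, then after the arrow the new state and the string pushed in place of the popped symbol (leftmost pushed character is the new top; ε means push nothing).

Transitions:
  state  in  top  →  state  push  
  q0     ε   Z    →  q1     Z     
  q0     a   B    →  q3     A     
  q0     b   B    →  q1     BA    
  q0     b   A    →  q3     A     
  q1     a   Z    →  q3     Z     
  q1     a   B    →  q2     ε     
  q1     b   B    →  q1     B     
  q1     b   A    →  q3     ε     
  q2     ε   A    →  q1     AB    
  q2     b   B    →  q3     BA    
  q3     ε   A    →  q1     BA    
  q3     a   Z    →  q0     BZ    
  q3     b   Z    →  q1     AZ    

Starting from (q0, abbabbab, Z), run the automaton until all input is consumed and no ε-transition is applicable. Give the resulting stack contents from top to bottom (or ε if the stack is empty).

(q0, abbabbab, Z)
  ε-move, top Z: go to q1, push Z → (q1, abbabbab, Z)
  read a, top Z: go to q3, push Z → (q3, bbabbab, Z)
  read b, top Z: go to q1, push AZ → (q1, babbab, AZ)
  read b, top A: go to q3, push ε → (q3, abbab, Z)
  read a, top Z: go to q0, push BZ → (q0, bbab, BZ)
  read b, top B: go to q1, push BA → (q1, bab, BAZ)
  read b, top B: go to q1, push B → (q1, ab, BAZ)
  read a, top B: go to q2, push ε → (q2, b, AZ)
  ε-move, top A: go to q1, push AB → (q1, b, ABZ)
  read b, top A: go to q3, push ε → (q3, ε, BZ)
All input consumed in state q3 with stack BZ.

BZ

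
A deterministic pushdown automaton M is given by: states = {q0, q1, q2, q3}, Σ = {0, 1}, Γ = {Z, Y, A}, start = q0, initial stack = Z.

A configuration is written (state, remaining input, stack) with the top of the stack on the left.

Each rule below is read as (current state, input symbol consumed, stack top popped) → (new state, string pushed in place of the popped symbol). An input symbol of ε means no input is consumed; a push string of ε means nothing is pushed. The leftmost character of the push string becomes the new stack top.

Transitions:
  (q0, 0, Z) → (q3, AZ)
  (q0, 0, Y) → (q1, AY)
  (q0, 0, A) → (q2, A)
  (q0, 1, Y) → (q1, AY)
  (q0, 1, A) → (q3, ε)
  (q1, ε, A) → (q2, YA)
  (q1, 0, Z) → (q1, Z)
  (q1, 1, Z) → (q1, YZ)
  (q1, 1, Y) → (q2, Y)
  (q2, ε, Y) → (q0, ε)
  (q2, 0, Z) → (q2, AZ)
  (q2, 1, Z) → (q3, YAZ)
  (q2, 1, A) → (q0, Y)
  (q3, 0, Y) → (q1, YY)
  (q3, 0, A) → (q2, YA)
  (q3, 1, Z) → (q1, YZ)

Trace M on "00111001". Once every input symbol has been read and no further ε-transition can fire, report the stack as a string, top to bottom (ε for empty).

(q0, 00111001, Z)
  read 0, top Z: go to q3, push AZ → (q3, 0111001, AZ)
  read 0, top A: go to q2, push YA → (q2, 111001, YAZ)
  ε-move, top Y: go to q0, push ε → (q0, 111001, AZ)
  read 1, top A: go to q3, push ε → (q3, 11001, Z)
  read 1, top Z: go to q1, push YZ → (q1, 1001, YZ)
  read 1, top Y: go to q2, push Y → (q2, 001, YZ)
  ε-move, top Y: go to q0, push ε → (q0, 001, Z)
  read 0, top Z: go to q3, push AZ → (q3, 01, AZ)
  read 0, top A: go to q2, push YA → (q2, 1, YAZ)
  ε-move, top Y: go to q0, push ε → (q0, 1, AZ)
  read 1, top A: go to q3, push ε → (q3, ε, Z)
All input consumed in state q3 with stack Z.

Z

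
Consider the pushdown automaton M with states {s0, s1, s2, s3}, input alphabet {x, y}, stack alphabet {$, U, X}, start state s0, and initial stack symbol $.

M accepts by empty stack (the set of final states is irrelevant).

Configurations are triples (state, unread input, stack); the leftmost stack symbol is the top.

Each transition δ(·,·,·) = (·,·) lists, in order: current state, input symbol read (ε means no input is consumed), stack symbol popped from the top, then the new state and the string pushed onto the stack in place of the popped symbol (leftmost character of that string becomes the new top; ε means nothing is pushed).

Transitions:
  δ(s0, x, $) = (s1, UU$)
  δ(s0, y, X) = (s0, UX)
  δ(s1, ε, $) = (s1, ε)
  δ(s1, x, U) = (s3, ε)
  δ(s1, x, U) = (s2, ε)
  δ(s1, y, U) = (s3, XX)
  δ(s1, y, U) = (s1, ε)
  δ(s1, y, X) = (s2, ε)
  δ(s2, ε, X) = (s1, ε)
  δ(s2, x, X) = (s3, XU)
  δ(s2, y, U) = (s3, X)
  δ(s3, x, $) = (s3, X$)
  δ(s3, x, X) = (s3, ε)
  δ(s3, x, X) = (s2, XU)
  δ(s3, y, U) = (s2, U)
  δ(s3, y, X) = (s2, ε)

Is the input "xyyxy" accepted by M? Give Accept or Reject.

Reject

No computation consumes all input and empties the stack.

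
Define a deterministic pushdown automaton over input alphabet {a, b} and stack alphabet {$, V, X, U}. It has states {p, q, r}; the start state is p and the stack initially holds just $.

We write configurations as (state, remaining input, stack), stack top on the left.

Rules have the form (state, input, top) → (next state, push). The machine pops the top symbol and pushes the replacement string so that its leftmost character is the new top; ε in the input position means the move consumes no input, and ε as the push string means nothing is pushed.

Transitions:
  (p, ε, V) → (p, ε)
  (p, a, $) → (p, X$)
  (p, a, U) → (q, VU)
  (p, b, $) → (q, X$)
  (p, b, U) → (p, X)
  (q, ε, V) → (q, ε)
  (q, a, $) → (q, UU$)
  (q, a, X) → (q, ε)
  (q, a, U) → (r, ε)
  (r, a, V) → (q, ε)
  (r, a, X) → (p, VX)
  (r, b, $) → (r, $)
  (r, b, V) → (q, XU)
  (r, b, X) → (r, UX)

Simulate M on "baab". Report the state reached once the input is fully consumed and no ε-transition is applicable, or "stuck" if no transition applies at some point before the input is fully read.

stuck

(p, baab, $)
  read b, top $: go to q, push X$ → (q, aab, X$)
  read a, top X: go to q, push ε → (q, ab, $)
  read a, top $: go to q, push UU$ → (q, b, UU$)
No transition for (q, b, top U); M blocks with input b remaining.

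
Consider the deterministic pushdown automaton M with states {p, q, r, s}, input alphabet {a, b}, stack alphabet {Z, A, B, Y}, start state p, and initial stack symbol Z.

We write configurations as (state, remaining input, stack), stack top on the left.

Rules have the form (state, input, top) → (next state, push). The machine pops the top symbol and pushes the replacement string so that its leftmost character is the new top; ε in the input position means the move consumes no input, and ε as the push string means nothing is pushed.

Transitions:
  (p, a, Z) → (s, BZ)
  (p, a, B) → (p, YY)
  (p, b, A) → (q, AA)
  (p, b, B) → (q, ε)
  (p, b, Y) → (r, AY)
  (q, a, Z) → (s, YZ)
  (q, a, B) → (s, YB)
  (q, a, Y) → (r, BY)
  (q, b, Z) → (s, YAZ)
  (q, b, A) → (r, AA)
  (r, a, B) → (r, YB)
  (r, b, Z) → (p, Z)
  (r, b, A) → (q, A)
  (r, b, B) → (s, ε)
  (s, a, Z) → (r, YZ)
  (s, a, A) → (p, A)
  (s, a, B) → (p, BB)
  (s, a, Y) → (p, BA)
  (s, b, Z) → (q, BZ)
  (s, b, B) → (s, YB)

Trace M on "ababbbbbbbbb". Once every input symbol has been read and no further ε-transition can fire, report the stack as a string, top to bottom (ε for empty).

AAAAABZ

(p, ababbbbbbbbb, Z)
  read a, top Z: go to s, push BZ → (s, babbbbbbbbb, BZ)
  read b, top B: go to s, push YB → (s, abbbbbbbbb, YBZ)
  read a, top Y: go to p, push BA → (p, bbbbbbbbb, BABZ)
  read b, top B: go to q, push ε → (q, bbbbbbbb, ABZ)
  read b, top A: go to r, push AA → (r, bbbbbbb, AABZ)
  read b, top A: go to q, push A → (q, bbbbbb, AABZ)
  read b, top A: go to r, push AA → (r, bbbbb, AAABZ)
  read b, top A: go to q, push A → (q, bbbb, AAABZ)
  read b, top A: go to r, push AA → (r, bbb, AAAABZ)
  read b, top A: go to q, push A → (q, bb, AAAABZ)
  read b, top A: go to r, push AA → (r, b, AAAAABZ)
  read b, top A: go to q, push A → (q, ε, AAAAABZ)
All input consumed in state q with stack AAAAABZ.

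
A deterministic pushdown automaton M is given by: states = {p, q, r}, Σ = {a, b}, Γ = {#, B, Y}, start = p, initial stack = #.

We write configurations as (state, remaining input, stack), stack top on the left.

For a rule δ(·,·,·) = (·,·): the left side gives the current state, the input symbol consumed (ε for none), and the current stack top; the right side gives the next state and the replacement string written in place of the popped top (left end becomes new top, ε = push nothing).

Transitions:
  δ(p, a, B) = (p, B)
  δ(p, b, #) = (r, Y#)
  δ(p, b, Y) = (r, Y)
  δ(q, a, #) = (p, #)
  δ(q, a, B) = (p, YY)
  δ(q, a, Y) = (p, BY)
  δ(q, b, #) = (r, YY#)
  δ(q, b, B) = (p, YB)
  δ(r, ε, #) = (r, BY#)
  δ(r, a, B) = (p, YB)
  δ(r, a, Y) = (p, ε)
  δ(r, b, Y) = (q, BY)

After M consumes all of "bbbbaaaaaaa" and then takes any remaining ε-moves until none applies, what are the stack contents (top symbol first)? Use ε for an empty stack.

BY#

(p, bbbbaaaaaaa, #) ⊢ (r, bbbaaaaaaa, Y#) ⊢ (q, bbaaaaaaa, BY#) ⊢ (p, baaaaaaa, YBY#) ⊢ (r, aaaaaaa, YBY#) ⊢ (p, aaaaaa, BY#) ⊢ (p, aaaaa, BY#) ⊢ (p, aaaa, BY#) ⊢ (p, aaa, BY#) ⊢ (p, aa, BY#) ⊢ (p, a, BY#) ⊢ (p, ε, BY#)
All input consumed in state p with stack BY#.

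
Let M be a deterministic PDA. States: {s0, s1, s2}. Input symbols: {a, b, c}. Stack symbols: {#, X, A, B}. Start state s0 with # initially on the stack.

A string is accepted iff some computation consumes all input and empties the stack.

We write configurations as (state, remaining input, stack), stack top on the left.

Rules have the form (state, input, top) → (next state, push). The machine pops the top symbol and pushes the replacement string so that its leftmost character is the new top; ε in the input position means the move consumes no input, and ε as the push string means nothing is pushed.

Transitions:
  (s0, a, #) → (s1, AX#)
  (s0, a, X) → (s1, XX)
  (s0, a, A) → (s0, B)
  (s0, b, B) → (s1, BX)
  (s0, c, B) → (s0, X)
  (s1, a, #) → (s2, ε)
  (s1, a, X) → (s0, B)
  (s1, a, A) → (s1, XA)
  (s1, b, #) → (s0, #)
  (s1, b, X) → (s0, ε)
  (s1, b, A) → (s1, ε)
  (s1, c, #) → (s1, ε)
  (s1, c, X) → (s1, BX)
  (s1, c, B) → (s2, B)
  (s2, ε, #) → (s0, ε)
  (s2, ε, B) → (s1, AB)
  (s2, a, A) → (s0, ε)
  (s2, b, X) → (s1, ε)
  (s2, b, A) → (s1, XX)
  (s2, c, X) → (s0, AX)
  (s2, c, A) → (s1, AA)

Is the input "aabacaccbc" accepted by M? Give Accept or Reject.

Reject

(s0, aabacaccbc, #)
  read a, top #: go to s1, push AX# → (s1, abacaccbc, AX#)
  read a, top A: go to s1, push XA → (s1, bacaccbc, XAX#)
  read b, top X: go to s0, push ε → (s0, acaccbc, AX#)
  read a, top A: go to s0, push B → (s0, caccbc, BX#)
  read c, top B: go to s0, push X → (s0, accbc, XX#)
  read a, top X: go to s1, push XX → (s1, ccbc, XXX#)
  read c, top X: go to s1, push BX → (s1, cbc, BXXX#)
  read c, top B: go to s2, push B → (s2, bc, BXXX#)
  ε-move, top B: go to s1, push AB → (s1, bc, ABXXX#)
  read b, top A: go to s1, push ε → (s1, c, BXXX#)
  read c, top B: go to s2, push B → (s2, ε, BXXX#)
  ε-move, top B: go to s1, push AB → (s1, ε, ABXXX#)
All input consumed; stack is ABXXX#, not empty, and no further ε-move applies.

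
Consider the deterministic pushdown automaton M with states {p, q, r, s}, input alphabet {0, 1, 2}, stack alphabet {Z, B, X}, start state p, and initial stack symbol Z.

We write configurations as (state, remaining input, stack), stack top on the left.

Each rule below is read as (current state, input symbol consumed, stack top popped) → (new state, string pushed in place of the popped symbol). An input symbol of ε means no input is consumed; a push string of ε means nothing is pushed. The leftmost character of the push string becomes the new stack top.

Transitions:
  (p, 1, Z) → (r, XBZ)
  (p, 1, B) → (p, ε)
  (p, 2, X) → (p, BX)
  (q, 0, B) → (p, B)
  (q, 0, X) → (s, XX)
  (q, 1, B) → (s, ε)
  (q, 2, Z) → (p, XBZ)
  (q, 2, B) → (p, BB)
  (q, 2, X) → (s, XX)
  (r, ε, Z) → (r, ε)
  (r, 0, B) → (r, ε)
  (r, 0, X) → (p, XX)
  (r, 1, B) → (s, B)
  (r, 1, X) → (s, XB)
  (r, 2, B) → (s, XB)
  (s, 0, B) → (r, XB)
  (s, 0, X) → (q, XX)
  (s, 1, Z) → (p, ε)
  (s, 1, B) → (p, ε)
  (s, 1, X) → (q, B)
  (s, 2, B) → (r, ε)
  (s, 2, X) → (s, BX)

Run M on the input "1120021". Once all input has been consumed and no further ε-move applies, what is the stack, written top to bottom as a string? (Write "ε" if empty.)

XXBXBBZ

(p, 1120021, Z)
  read 1, top Z: go to r, push XBZ → (r, 120021, XBZ)
  read 1, top X: go to s, push XB → (s, 20021, XBBZ)
  read 2, top X: go to s, push BX → (s, 0021, BXBBZ)
  read 0, top B: go to r, push XB → (r, 021, XBXBBZ)
  read 0, top X: go to p, push XX → (p, 21, XXBXBBZ)
  read 2, top X: go to p, push BX → (p, 1, BXXBXBBZ)
  read 1, top B: go to p, push ε → (p, ε, XXBXBBZ)
All input consumed in state p with stack XXBXBBZ.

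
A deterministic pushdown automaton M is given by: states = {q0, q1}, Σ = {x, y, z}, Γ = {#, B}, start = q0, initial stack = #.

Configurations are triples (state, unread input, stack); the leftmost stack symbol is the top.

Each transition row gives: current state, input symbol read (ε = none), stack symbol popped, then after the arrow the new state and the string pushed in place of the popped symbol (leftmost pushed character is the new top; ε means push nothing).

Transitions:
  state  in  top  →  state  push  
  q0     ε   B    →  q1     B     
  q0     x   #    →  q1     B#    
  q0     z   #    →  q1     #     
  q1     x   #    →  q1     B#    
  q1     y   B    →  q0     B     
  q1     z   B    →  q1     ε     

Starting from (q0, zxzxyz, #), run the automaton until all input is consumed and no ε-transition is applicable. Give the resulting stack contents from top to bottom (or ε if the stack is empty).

(q0, zxzxyz, #)
  read z, top #: go to q1, push # → (q1, xzxyz, #)
  read x, top #: go to q1, push B# → (q1, zxyz, B#)
  read z, top B: go to q1, push ε → (q1, xyz, #)
  read x, top #: go to q1, push B# → (q1, yz, B#)
  read y, top B: go to q0, push B → (q0, z, B#)
  ε-move, top B: go to q1, push B → (q1, z, B#)
  read z, top B: go to q1, push ε → (q1, ε, #)
All input consumed in state q1 with stack #.

#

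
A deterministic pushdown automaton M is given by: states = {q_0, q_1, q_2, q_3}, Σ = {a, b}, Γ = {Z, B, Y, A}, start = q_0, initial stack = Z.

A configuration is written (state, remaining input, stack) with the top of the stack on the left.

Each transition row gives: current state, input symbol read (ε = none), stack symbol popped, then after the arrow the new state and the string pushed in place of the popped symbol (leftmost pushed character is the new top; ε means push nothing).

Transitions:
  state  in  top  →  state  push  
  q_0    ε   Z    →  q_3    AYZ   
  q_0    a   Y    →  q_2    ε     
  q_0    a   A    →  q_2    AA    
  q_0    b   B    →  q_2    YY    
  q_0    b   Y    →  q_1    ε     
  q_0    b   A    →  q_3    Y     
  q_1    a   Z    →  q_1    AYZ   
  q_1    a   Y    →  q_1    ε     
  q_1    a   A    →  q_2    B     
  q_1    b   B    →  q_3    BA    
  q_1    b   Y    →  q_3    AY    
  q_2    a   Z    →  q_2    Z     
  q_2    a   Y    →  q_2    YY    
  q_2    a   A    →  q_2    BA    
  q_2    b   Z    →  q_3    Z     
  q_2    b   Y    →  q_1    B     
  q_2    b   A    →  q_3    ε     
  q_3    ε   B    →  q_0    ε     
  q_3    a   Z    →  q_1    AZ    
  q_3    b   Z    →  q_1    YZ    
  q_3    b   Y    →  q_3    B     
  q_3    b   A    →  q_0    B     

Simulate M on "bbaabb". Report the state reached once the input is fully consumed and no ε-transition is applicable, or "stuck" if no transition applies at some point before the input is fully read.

(q_0, bbaabb, Z)
  ε-move, top Z: go to q_3, push AYZ → (q_3, bbaabb, AYZ)
  read b, top A: go to q_0, push B → (q_0, baabb, BYZ)
  read b, top B: go to q_2, push YY → (q_2, aabb, YYYZ)
  read a, top Y: go to q_2, push YY → (q_2, abb, YYYYZ)
  read a, top Y: go to q_2, push YY → (q_2, bb, YYYYYZ)
  read b, top Y: go to q_1, push B → (q_1, b, BYYYYZ)
  read b, top B: go to q_3, push BA → (q_3, ε, BAYYYYZ)
  ε-move, top B: go to q_0, push ε → (q_0, ε, AYYYYZ)
All input consumed; M is in state q_0.

q_0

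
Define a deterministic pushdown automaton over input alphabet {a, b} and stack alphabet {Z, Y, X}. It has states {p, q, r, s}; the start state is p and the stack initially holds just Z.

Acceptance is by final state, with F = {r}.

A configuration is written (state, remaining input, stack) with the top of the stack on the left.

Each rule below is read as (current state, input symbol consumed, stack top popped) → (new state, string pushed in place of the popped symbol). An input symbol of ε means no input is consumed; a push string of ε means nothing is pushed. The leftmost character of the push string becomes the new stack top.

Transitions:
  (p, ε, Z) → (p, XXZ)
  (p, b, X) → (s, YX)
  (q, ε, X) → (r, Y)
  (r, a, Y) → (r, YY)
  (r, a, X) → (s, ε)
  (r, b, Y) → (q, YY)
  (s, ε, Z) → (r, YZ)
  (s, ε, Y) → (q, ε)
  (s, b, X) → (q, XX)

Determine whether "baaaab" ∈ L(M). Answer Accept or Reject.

Reject

(p, baaaab, Z)
  ε-move, top Z: go to p, push XXZ → (p, baaaab, XXZ)
  read b, top X: go to s, push YX → (s, aaaab, YXXZ)
  ε-move, top Y: go to q, push ε → (q, aaaab, XXZ)
  ε-move, top X: go to r, push Y → (r, aaaab, YXZ)
  read a, top Y: go to r, push YY → (r, aaab, YYXZ)
  read a, top Y: go to r, push YY → (r, aab, YYYXZ)
  read a, top Y: go to r, push YY → (r, ab, YYYYXZ)
  read a, top Y: go to r, push YY → (r, b, YYYYYXZ)
  read b, top Y: go to q, push YY → (q, ε, YYYYYYXZ)
All input consumed; state q ∉ F and no further ε-move applies.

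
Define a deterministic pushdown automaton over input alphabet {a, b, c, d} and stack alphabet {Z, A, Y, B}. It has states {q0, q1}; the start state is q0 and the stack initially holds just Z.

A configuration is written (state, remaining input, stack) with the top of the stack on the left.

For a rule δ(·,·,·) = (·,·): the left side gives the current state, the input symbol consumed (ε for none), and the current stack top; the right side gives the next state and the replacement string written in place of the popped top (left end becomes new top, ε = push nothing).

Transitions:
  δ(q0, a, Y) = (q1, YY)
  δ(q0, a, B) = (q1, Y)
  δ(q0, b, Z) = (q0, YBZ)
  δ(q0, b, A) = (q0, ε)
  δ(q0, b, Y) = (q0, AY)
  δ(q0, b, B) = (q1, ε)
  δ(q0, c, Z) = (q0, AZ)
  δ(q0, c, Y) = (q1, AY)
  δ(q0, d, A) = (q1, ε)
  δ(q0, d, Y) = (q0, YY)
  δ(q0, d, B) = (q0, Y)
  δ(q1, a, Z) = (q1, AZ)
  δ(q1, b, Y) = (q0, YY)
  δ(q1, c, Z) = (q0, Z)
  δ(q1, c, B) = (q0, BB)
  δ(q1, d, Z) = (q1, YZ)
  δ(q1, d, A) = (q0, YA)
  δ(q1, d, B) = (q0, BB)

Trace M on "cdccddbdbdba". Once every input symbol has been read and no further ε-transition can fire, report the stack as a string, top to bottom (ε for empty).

YYYYYZ

(q0, cdccddbdbdba, Z) ⊢ (q0, dccddbdbdba, AZ) ⊢ (q1, ccddbdbdba, Z) ⊢ (q0, cddbdbdba, Z) ⊢ (q0, ddbdbdba, AZ) ⊢ (q1, dbdbdba, Z) ⊢ (q1, bdbdba, YZ) ⊢ (q0, dbdba, YYZ) ⊢ (q0, bdba, YYYZ) ⊢ (q0, dba, AYYYZ) ⊢ (q1, ba, YYYZ) ⊢ (q0, a, YYYYZ) ⊢ (q1, ε, YYYYYZ)
All input consumed in state q1 with stack YYYYYZ.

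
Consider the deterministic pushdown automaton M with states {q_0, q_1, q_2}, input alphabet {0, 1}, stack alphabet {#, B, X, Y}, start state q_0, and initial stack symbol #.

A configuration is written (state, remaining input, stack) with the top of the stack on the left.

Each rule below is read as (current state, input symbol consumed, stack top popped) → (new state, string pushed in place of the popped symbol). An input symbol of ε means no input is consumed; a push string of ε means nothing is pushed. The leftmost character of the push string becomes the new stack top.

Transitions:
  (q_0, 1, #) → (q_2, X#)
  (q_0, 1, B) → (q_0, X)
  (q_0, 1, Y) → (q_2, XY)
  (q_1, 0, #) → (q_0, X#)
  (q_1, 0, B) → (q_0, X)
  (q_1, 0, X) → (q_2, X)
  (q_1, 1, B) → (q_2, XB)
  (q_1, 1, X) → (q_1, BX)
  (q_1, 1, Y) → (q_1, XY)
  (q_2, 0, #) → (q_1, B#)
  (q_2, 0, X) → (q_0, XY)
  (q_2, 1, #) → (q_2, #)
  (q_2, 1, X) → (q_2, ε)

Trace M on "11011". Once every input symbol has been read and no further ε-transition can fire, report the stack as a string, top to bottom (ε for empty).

B#

(q_0, 11011, #)
  read 1, top #: go to q_2, push X# → (q_2, 1011, X#)
  read 1, top X: go to q_2, push ε → (q_2, 011, #)
  read 0, top #: go to q_1, push B# → (q_1, 11, B#)
  read 1, top B: go to q_2, push XB → (q_2, 1, XB#)
  read 1, top X: go to q_2, push ε → (q_2, ε, B#)
All input consumed in state q_2 with stack B#.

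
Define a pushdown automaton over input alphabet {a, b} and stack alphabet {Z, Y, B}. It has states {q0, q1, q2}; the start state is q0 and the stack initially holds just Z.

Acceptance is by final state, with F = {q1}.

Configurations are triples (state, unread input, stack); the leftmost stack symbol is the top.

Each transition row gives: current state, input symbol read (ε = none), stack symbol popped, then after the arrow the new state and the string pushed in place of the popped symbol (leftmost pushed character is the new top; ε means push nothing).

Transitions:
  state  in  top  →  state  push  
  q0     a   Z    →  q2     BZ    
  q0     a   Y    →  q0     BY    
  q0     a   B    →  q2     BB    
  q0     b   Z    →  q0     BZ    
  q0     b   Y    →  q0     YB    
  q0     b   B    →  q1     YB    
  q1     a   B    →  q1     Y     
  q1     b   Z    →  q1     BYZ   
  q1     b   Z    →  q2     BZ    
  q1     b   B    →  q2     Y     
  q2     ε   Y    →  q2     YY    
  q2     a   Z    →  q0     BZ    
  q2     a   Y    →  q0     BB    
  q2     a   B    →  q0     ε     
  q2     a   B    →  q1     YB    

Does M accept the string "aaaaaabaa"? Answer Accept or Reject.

Accept

One accepting computation: (q0, aaaaaabaa, Z) ⊢ (q2, aaaaabaa, BZ) ⊢ (q0, aaaabaa, Z) ⊢ (q2, aaabaa, BZ) ⊢ (q0, aabaa, Z) ⊢ (q2, abaa, BZ) ⊢ (q0, baa, Z) ⊢ (q0, aa, BZ) ⊢ (q2, a, BBZ) ⊢ (q1, ε, YBBZ)
All input consumed and state q1 ∈ F.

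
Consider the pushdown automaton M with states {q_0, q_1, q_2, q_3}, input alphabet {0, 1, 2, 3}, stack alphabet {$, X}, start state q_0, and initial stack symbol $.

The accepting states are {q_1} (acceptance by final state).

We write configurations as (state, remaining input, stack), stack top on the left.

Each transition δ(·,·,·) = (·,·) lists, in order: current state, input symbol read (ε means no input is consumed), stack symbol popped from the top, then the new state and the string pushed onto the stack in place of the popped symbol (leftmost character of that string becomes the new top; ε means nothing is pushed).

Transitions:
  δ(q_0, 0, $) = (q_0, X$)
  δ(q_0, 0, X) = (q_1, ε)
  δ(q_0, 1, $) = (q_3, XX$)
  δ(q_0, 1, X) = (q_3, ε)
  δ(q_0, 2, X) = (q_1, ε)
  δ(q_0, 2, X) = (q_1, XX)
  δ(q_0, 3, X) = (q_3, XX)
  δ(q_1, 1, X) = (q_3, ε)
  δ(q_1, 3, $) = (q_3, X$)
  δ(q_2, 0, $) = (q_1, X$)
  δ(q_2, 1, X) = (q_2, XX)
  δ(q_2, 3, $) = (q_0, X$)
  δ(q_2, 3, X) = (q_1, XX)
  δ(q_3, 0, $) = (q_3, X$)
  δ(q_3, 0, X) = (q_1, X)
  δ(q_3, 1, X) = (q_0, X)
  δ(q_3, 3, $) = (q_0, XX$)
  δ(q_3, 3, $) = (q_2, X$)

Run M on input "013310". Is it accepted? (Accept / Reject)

One accepting computation: (q_0, 013310, $) ⊢ (q_0, 13310, X$) ⊢ (q_3, 3310, $) ⊢ (q_0, 310, XX$) ⊢ (q_3, 10, XXX$) ⊢ (q_0, 0, XXX$) ⊢ (q_1, ε, XX$)
All input consumed and state q_1 ∈ F.

Accept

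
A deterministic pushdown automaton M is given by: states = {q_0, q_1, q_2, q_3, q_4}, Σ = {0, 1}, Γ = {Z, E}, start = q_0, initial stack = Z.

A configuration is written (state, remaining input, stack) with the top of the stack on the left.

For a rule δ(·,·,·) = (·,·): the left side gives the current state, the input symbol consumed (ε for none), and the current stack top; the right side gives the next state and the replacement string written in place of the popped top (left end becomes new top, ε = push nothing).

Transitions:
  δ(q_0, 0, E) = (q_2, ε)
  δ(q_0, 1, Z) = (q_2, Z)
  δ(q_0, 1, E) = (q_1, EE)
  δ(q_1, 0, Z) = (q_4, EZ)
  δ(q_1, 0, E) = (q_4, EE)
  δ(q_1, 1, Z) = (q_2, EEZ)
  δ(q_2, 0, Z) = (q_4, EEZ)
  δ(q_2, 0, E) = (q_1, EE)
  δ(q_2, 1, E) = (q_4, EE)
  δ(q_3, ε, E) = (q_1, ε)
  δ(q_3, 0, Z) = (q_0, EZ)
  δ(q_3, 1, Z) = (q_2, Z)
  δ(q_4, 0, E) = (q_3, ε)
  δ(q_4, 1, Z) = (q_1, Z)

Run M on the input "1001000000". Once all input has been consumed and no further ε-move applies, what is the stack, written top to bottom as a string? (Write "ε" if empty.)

EEZ

(q_0, 1001000000, Z)
  read 1, top Z: go to q_2, push Z → (q_2, 001000000, Z)
  read 0, top Z: go to q_4, push EEZ → (q_4, 01000000, EEZ)
  read 0, top E: go to q_3, push ε → (q_3, 1000000, EZ)
  ε-move, top E: go to q_1, push ε → (q_1, 1000000, Z)
  read 1, top Z: go to q_2, push EEZ → (q_2, 000000, EEZ)
  read 0, top E: go to q_1, push EE → (q_1, 00000, EEEZ)
  read 0, top E: go to q_4, push EE → (q_4, 0000, EEEEZ)
  read 0, top E: go to q_3, push ε → (q_3, 000, EEEZ)
  ε-move, top E: go to q_1, push ε → (q_1, 000, EEZ)
  read 0, top E: go to q_4, push EE → (q_4, 00, EEEZ)
  read 0, top E: go to q_3, push ε → (q_3, 0, EEZ)
  ε-move, top E: go to q_1, push ε → (q_1, 0, EZ)
  read 0, top E: go to q_4, push EE → (q_4, ε, EEZ)
All input consumed in state q_4 with stack EEZ.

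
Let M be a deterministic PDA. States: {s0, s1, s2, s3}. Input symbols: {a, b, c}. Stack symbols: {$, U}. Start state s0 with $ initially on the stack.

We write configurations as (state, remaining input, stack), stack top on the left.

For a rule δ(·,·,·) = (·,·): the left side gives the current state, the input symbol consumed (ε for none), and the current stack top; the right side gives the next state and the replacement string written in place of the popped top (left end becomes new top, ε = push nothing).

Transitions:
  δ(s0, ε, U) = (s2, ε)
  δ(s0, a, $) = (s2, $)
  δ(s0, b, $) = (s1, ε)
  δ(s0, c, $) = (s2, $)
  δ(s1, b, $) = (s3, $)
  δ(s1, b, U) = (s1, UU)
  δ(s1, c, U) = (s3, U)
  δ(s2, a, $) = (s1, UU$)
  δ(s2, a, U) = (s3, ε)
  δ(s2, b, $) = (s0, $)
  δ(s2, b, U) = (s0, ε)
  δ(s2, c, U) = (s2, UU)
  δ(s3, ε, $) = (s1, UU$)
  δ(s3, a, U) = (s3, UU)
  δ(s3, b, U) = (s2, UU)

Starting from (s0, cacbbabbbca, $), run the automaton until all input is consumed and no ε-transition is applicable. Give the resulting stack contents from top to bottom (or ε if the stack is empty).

(s0, cacbbabbbca, $) ⊢ (s2, acbbabbbca, $) ⊢ (s1, cbbabbbca, UU$) ⊢ (s3, bbabbbca, UU$) ⊢ (s2, babbbca, UUU$) ⊢ (s0, abbbca, UU$) ⊢ (s2, abbbca, U$) ⊢ (s3, bbbca, $) ⊢ (s1, bbbca, UU$) ⊢ (s1, bbca, UUU$) ⊢ (s1, bca, UUUU$) ⊢ (s1, ca, UUUUU$) ⊢ (s3, a, UUUUU$) ⊢ (s3, ε, UUUUUU$)
All input consumed in state s3 with stack UUUUUU$.

UUUUUU$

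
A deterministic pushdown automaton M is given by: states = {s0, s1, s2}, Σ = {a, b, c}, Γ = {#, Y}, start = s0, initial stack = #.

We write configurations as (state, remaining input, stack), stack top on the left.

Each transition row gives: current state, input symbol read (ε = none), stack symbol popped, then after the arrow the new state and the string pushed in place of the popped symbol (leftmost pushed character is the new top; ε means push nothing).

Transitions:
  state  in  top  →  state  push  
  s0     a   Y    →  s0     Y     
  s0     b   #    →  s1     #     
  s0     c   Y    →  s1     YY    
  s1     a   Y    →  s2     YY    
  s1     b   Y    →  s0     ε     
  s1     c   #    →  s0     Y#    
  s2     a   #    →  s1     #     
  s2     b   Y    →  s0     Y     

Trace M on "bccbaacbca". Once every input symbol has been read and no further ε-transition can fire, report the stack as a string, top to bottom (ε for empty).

YYY#

(s0, bccbaacbca, #)
  read b, top #: go to s1, push # → (s1, ccbaacbca, #)
  read c, top #: go to s0, push Y# → (s0, cbaacbca, Y#)
  read c, top Y: go to s1, push YY → (s1, baacbca, YY#)
  read b, top Y: go to s0, push ε → (s0, aacbca, Y#)
  read a, top Y: go to s0, push Y → (s0, acbca, Y#)
  read a, top Y: go to s0, push Y → (s0, cbca, Y#)
  read c, top Y: go to s1, push YY → (s1, bca, YY#)
  read b, top Y: go to s0, push ε → (s0, ca, Y#)
  read c, top Y: go to s1, push YY → (s1, a, YY#)
  read a, top Y: go to s2, push YY → (s2, ε, YYY#)
All input consumed in state s2 with stack YYY#.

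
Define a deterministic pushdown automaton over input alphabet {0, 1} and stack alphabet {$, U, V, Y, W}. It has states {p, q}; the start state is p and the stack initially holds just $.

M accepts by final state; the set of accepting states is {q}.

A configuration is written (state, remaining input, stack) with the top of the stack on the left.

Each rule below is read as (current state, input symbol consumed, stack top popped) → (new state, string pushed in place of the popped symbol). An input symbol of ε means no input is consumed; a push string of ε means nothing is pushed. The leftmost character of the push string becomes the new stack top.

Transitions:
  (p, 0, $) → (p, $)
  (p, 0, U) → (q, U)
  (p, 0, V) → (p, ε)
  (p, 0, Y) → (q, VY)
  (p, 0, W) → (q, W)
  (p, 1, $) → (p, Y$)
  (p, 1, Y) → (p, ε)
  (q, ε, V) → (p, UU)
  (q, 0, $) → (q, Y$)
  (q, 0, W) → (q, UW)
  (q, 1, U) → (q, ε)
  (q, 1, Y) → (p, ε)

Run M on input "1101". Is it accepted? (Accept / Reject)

(p, 1101, $)
  read 1, top $: go to p, push Y$ → (p, 101, Y$)
  read 1, top Y: go to p, push ε → (p, 01, $)
  read 0, top $: go to p, push $ → (p, 1, $)
  read 1, top $: go to p, push Y$ → (p, ε, Y$)
All input consumed; state p ∉ F and no further ε-move applies.

Reject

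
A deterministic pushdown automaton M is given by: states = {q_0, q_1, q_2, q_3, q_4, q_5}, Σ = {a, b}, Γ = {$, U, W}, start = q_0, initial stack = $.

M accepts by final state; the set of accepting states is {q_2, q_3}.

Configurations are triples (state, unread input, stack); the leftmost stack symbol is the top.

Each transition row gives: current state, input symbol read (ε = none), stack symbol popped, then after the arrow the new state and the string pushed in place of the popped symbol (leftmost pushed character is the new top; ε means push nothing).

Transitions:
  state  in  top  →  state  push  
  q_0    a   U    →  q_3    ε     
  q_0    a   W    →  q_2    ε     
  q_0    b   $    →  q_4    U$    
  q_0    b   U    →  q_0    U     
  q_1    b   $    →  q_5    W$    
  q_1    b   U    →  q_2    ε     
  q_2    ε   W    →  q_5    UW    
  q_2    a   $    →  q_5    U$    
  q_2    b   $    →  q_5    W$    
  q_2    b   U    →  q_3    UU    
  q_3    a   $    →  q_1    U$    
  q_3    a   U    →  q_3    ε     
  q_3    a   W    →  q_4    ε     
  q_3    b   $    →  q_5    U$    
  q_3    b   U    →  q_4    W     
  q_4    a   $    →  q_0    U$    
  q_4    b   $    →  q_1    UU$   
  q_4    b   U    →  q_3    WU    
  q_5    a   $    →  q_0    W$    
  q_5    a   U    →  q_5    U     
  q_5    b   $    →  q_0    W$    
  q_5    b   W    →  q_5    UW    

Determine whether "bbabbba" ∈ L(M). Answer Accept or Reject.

(q_0, bbabbba, $)
  read b, top $: go to q_4, push U$ → (q_4, babbba, U$)
  read b, top U: go to q_3, push WU → (q_3, abbba, WU$)
  read a, top W: go to q_4, push ε → (q_4, bbba, U$)
  read b, top U: go to q_3, push WU → (q_3, bba, WU$)
No transition applies at (q_3, bba, WU$); input not fully consumed.

Reject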